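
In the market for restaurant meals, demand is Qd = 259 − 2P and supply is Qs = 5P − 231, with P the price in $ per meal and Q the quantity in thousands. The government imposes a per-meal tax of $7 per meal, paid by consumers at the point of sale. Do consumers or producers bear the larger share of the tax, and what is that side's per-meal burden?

Before the tax: set 259 − 2P = 5P − 231 → P* = $70, Q* = 119.
With the tax collected from consumers, demand (in seller-price terms) shifts: Qd = 259 − 2(P + 7).
New equilibrium: consumers pay $75, producers receive $68, Q = 109. (Wedge: Pb − Ps = 7.)
Per-meal burden: consumers $5, producers $2.
Consumers take the larger share because demand is less price-elastic here (demand slope 2 vs supply slope 5).
The less price-elastic side of the market bears the larger share of a per-unit tax.

Consumers bear the larger share: $5 per meal.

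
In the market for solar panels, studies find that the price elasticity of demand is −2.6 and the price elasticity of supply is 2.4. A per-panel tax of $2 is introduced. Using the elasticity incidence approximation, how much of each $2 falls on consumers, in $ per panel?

Consumers bear ≈ $0.96 per panel.

Incidence ratio: consumers' share ≈ εs / (εs + |εd|) = 2.4 / (2.4 + 2.6) = 0.48.
So consumers bear ≈ 0.48 × $2 = $0.96; sellers bear $1.04.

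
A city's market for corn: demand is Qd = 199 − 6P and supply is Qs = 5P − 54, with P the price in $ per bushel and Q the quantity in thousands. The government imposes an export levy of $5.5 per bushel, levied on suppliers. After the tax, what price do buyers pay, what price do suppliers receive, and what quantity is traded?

Buyers pay $25.5; suppliers receive $20; quantity = 46.

Before the tax: set 199 − 6P = 5P − 54 → P* = $23, Q* = 61.
With the tax collected from suppliers, supply shifts: Qs = 5(P − 5.5) − 54.
New equilibrium: buyers pay $25.5, suppliers receive $20, Q = 46. (Wedge: Pb − Ps = 5.5.)
The less price-elastic side of the market bears the larger share of a per-unit tax.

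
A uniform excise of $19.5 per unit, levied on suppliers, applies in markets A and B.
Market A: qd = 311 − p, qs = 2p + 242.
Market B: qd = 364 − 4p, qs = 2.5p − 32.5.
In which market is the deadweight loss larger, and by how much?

Market B, by $165.75.

Market A: pre-tax p* = $23, q* = 288; post-tax q = 275; deadweight loss = $126.75.
Market B: pre-tax p* = $61, q* = 120; post-tax q = 90; deadweight loss = $292.5.
Difference: $126.75 vs $292.5 → market B is larger by $165.75.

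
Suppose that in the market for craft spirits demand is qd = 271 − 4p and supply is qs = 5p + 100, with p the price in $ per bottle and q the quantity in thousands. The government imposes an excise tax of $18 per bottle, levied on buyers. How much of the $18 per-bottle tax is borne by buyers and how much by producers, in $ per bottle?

Buyers bear $10 per bottle; producers bear $8 per bottle.

Without the tax, 271 − 4p = 5p + 100 gives 9p = 171, so p* = $19 and q* = 195.
With the tax collected from buyers, demand (in seller-price terms) shifts: qd = 271 − 4(p + 18).
Solving gives q = 155 with buyers paying $29 and producers receiving $11 (the $18 wedge).
Burden on buyers: $10; on producers: $8. (They sum to $18.)
The less price-elastic side of the market bears the larger share of a per-unit tax.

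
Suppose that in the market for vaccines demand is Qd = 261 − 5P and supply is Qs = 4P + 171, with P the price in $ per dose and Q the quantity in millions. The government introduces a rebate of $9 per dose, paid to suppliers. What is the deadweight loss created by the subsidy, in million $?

Before the subsidy: set 261 − 5P = 4P + 171 → P* = $10, Q* = 211.
With a per-unit subsidy paid to suppliers, each receives P + 9 per unit sold, so supply becomes Qs = 4(P + 9) + 171.
Solving gives Q = 231 with consumers paying $6 and suppliers receiving $15 (the $9 wedge).
Quantity rises by |ΔQ| = |211 − 231| = 20.
DWL = ½ · t · |ΔQ| = ½ · 9 · 20 = $90.

Deadweight loss = $90 million.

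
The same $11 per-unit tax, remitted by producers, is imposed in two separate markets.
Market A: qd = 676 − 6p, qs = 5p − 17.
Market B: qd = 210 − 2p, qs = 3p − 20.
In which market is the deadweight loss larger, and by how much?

Market A, by $92.4.

Market A: pre-tax p* = $63, q* = 298; post-tax q = 268; deadweight loss = $165.
Market B: pre-tax p* = $46, q* = 118; post-tax q = 104.8; deadweight loss = $72.6.
Difference: $165 vs $72.6 → market A is larger by $92.4.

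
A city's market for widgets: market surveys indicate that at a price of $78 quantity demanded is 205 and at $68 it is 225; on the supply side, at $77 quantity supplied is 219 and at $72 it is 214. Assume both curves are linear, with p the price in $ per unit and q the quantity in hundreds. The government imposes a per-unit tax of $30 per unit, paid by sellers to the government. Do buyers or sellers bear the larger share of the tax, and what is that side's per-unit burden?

Sellers bear the larger share: $20 per unit.

Demand slope: (225 − 205)/(68 − 78) = -2, so qd = 361 − 2p.
Supply slope: (214 − 219)/(72 − 77) = 1, so qs = p + 142.
Before the tax: set 361 − 2p = p + 142 → p* = $73, q* = 215.
With the tax collected from sellers, supply shifts: qs = (p − 30) + 142.
Solving gives q = 195 with buyers paying $83 and sellers receiving $53 (the $30 wedge).
Per-unit burden: buyers $10, sellers $20.
Sellers take the larger share because supply is less price-elastic here (demand slope 2 vs supply slope 1).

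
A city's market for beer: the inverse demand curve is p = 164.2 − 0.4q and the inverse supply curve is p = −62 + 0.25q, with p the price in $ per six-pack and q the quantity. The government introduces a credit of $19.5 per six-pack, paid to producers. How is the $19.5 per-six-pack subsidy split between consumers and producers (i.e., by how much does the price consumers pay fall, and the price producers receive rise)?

Rewrite in direct form: qd = 410.5 − 2.5p and qs = 4p + 248.
Without the subsidy, 410.5 − 2.5p = 4p + 248 gives 6.5p = 162.5, so p* = $25 and q* = 348.
With a per-unit subsidy paid to producers, each receives p + 19.5 per unit sold, so supply becomes qs = 4(p + 19.5) + 248.
New equilibrium: consumers pay $13, producers receive $32.5, q = 378. (Wedge: pb − ps = −19.5.)
Gain to consumers: $12; to producers: $7.5. (They sum to $19.5.)

Consumers gain $12 per six-pack; producers gain $7.5 per six-pack.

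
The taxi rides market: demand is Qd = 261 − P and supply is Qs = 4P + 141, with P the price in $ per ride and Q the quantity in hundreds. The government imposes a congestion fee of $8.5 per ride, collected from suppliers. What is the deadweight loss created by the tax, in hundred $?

Without the tax, 261 − P = 4P + 141 gives 5P = 120, so P* = $24 and Q* = 237.
With the tax collected from suppliers, supply shifts: Qs = 4(P − 8.5) + 141.
New equilibrium: buyers pay $30.8, suppliers receive $22.3, Q = 230.2. (Wedge: Pb − Ps = 8.5.)
Quantity falls by |ΔQ| = |237 − 230.2| = 6.8.
DWL = ½ · t · |ΔQ| = ½ · 8.5 · 6.8 = $28.9.

Deadweight loss = $28.9 hundred.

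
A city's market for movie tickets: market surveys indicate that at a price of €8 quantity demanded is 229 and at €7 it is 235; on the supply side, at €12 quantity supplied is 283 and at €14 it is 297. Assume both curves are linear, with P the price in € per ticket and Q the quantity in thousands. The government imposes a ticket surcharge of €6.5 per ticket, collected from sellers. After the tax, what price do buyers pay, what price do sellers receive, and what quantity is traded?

Buyers pay €9.5; sellers receive €3; quantity = 220.

Demand slope: (235 − 229)/(7 − 8) = -6, so Qd = 277 − 6P.
Supply slope: (297 − 283)/(14 − 12) = 7, so Qs = 7P + 199.
Without the tax, 277 − 6P = 7P + 199 gives 13P = 78, so P* = €6 and Q* = 241.
With the tax collected from sellers, supply shifts: Qs = 7(P − 6.5) + 199.
New equilibrium: buyers pay €9.5, sellers receive €3, Q = 220. (Wedge: Pb − Ps = 6.5.)
The less price-elastic side of the market bears the larger share of a per-unit tax.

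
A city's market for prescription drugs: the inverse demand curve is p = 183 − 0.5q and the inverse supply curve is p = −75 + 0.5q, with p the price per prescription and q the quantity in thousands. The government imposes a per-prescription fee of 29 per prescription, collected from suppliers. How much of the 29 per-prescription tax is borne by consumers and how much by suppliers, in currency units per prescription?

Rewrite in direct form: qd = 366 − 2p and qs = 2p + 150.
Without the tax, 366 − 2p = 2p + 150 gives 4p = 216, so p* = 54 and q* = 258.
With the tax collected from suppliers, supply shifts: qs = 2(p − 29) + 150.
Solving gives q = 229 with consumers paying 68.5 and suppliers receiving 39.5 (the 29 wedge).
Burden on consumers: 14.5; on suppliers: 14.5. (They sum to 29.)

Consumers bear 14.5 per prescription; suppliers bear 14.5 per prescription.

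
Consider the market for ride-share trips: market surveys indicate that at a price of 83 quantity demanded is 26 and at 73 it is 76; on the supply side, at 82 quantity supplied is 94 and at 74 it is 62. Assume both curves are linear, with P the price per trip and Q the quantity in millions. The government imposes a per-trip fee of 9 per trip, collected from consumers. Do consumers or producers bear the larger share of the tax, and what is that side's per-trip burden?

Demand slope: (76 − 26)/(73 − 83) = -5, so Qd = 441 − 5P.
Supply slope: (62 − 94)/(74 − 82) = 4, so Qs = 4P − 234.
Without the tax, 441 − 5P = 4P − 234 gives 9P = 675, so P* = 75 and Q* = 66.
With the tax collected from consumers, demand (in seller-price terms) shifts: Qd = 441 − 5(P + 9).
Solving gives Q = 46 with consumers paying 79 and producers receiving 70 (the 9 wedge).
Per-trip burden: consumers 4, producers 5.
Producers take the larger share because supply is less price-elastic here (demand slope 5 vs supply slope 4).
The less price-elastic side of the market bears the larger share of a per-unit tax.

Producers bear the larger share: 5 per trip.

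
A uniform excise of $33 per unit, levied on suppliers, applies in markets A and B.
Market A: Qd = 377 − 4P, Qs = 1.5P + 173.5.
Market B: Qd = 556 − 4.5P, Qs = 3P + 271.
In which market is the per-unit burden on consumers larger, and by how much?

Market B, by $4.2.

Market A: pre-tax P* = $37, Q* = 229; post-tax Q = 193; per-unit burden on consumers = $9.
Market B: pre-tax P* = $38, Q* = 385; post-tax Q = 325.6; per-unit burden on consumers = $13.2.
Difference: $9 vs $13.2 → market B is larger by $4.2.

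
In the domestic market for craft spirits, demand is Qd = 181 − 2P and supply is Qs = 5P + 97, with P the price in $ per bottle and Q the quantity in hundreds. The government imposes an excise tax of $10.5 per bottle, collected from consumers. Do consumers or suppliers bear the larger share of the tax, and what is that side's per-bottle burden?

Without the tax, 181 − 2P = 5P + 97 gives 7P = 84, so P* = $12 and Q* = 157.
With the tax collected from consumers, demand (in seller-price terms) shifts: Qd = 181 − 2(P + 10.5).
New equilibrium: consumers pay $19.5, suppliers receive $9, Q = 142. (Wedge: Pb − Ps = 10.5.)
Per-bottle burden: consumers $7.5, suppliers $3.
Consumers take the larger share because demand is less price-elastic here (demand slope 2 vs supply slope 5).

Consumers bear the larger share: $7.5 per bottle.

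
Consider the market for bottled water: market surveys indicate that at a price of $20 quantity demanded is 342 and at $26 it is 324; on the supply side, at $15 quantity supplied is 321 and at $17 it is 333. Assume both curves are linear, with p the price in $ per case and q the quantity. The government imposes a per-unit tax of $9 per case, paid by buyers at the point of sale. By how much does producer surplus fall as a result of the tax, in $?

Demand slope: (324 − 342)/(26 − 20) = -3, so qd = 402 − 3p.
Supply slope: (333 − 321)/(17 − 15) = 6, so qs = 6p + 231.
Before the tax: set 402 − 3p = 6p + 231 → p* = $19, q* = 345.
With the tax collected from buyers, demand (in seller-price terms) shifts: qd = 402 − 3(p + 9).
Solving gives q = 327 with buyers paying $25 and sellers receiving $16 (the $9 wedge).
ΔPS is the trapezoid between Q = 327 and Q = 345 of height $3: ½ · (345 + 327) · 3 = $1008.

Producer surplus falls by $1008.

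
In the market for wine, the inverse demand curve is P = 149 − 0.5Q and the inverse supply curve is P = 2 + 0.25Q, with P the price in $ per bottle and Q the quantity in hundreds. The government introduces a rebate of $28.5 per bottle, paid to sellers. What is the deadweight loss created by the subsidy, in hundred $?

Deadweight loss = $541.5 hundred.

Rewrite in direct form: Qd = 298 − 2P and Qs = 4P − 8.
Without the subsidy, 298 − 2P = 4P − 8 gives 6P = 306, so P* = $51 and Q* = 196.
With a per-unit subsidy paid to sellers, each receives P + 28.5 per unit sold, so supply becomes Qs = 4(P + 28.5) − 8.
Solving gives Q = 234 with consumers paying $32 and sellers receiving $60.5 (the $28.5 wedge).
Quantity rises by |ΔQ| = |196 − 234| = 38.
DWL = ½ · t · |ΔQ| = ½ · 28.5 · 38 = $541.5.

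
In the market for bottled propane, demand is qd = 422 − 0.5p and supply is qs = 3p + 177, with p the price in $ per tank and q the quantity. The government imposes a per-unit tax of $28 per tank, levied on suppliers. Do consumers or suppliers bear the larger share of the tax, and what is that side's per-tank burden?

Consumers bear the larger share: $24 per tank.

Without the tax, 422 − 0.5p = 3p + 177 gives 3.5p = 245, so p* = $70 and q* = 387.
With the tax collected from suppliers, supply shifts: qs = 3(p − 28) + 177.
Solving gives q = 375 with consumers paying $94 and suppliers receiving $66 (the $28 wedge).
Per-tank burden: consumers $24, suppliers $4.
Consumers take the larger share because demand is less price-elastic here (demand slope 0.5 vs supply slope 3).
The less price-elastic side of the market bears the larger share of a per-unit tax.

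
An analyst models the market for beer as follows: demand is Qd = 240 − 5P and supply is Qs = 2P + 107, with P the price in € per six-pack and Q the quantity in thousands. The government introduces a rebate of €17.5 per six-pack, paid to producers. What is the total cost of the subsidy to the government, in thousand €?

Before the subsidy: set 240 − 5P = 2P + 107 → P* = €19, Q* = 145.
With a per-unit subsidy paid to producers, each receives P + 17.5 per unit sold, so supply becomes Qs = 2(P + 17.5) + 107.
New equilibrium: buyers pay €14, producers receive €31.5, Q = 170. (Wedge: Pb − Ps = −17.5.)
Outlay = t · Q = 17.5 · 170 = €2975.

Government outlay = €2975 thousand.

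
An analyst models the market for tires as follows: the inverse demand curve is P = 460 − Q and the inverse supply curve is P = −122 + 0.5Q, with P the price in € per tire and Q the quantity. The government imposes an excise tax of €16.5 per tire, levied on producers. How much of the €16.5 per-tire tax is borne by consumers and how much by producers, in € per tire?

Inverting to Q(P) form: Qd = 460 − P; Qs = 2P + 244.
Before the tax: set 460 − P = 2P + 244 → P* = €72, Q* = 388.
With the tax collected from producers, supply shifts: Qs = 2(P − 16.5) + 244.
Solving gives Q = 377 with consumers paying €83 and producers receiving €66.5 (the €16.5 wedge).
Burden on consumers: €11; on producers: €5.5. (They sum to €16.5.)
The less price-elastic side of the market bears the larger share of a per-unit tax.

Consumers bear €11 per tire; producers bear €5.5 per tire.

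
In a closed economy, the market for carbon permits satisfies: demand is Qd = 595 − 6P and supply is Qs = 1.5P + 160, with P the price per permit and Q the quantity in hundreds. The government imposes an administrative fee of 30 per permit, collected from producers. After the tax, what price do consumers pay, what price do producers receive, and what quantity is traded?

Before the tax: set 595 − 6P = 1.5P + 160 → P* = 58, Q* = 247.
With the tax collected from producers, supply shifts: Qs = 1.5(P − 30) + 160.
Solving gives Q = 211 with consumers paying 64 and producers receiving 34 (the 30 wedge).

Consumers pay 64; producers receive 34; quantity = 211.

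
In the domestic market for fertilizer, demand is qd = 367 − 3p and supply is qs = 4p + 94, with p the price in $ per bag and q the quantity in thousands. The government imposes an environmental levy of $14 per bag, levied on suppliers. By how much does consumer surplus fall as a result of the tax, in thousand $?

Before the tax: set 367 − 3p = 4p + 94 → p* = $39, q* = 250.
With the tax collected from suppliers, supply shifts: qs = 4(p − 14) + 94.
New equilibrium: consumers pay $47, suppliers receive $33, q = 226. (Wedge: pb − ps = 14.)
ΔCS is the trapezoid between Q = 226 and Q = 250 of height $8: ½ · (250 + 226) · 8 = $1904.

Consumer surplus falls by $1904 thousand.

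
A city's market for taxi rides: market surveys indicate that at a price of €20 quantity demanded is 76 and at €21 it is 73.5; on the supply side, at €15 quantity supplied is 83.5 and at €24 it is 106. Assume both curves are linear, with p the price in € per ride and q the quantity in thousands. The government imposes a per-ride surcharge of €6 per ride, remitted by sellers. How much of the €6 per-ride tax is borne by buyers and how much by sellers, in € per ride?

Demand slope: (73.5 − 76)/(21 − 20) = -2.5, so qd = 126 − 2.5p.
Supply slope: (106 − 83.5)/(24 − 15) = 2.5, so qs = 2.5p + 46.
Without the tax, 126 − 2.5p = 2.5p + 46 gives 5p = 80, so p* = €16 and q* = 86.
With the tax collected from sellers, supply shifts: qs = 2.5(p − 6) + 46.
New equilibrium: buyers pay €19, sellers receive €13, q = 78.5. (Wedge: pb − ps = 6.)
Burden on buyers: €3; on sellers: €3. (They sum to €6.)
The less price-elastic side of the market bears the larger share of a per-unit tax.

Buyers bear €3 per ride; sellers bear €3 per ride.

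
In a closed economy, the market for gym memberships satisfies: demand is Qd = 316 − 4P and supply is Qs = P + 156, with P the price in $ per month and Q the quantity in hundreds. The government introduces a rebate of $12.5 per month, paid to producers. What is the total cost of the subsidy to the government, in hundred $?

Without the subsidy, 316 − 4P = P + 156 gives 5P = 160, so P* = $32 and Q* = 188.
With a per-unit subsidy paid to producers, each receives P + 12.5 per unit sold, so supply becomes Qs = (P + 12.5) + 156.
New equilibrium: buyers pay $29.5, producers receive $42, Q = 198. (Wedge: Pb − Ps = −12.5.)
Outlay = t · Q = 12.5 · 198 = $2475.

Government outlay = $2475 hundred.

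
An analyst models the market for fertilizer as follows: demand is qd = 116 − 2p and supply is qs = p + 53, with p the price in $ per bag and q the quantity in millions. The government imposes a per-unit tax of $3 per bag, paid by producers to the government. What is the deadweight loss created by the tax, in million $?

Deadweight loss = $3 million.

Before the tax: set 116 − 2p = p + 53 → p* = $21, q* = 74.
With the tax collected from producers, supply shifts: qs = (p − 3) + 53.
Solving gives q = 72 with consumers paying $22 and producers receiving $19 (the $3 wedge).
Quantity falls by |ΔQ| = |74 − 72| = 2.
DWL = ½ · t · |ΔQ| = ½ · 3 · 2 = $3.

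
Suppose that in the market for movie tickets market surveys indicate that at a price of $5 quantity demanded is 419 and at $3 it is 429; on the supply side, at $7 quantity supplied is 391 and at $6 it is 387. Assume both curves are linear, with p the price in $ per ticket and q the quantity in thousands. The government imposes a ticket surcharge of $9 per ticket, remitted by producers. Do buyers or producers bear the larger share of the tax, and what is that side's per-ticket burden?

Demand slope: (429 − 419)/(3 − 5) = -5, so qd = 444 − 5p.
Supply slope: (387 − 391)/(6 − 7) = 4, so qs = 4p + 363.
Before the tax: set 444 − 5p = 4p + 363 → p* = $9, q* = 399.
With the tax collected from producers, supply shifts: qs = 4(p − 9) + 363.
New equilibrium: buyers pay $13, producers receive $4, q = 379. (Wedge: pb − ps = 9.)
Per-ticket burden: buyers $4, producers $5.
Producers take the larger share because supply is less price-elastic here (demand slope 5 vs supply slope 4).
The less price-elastic side of the market bears the larger share of a per-unit tax.

Producers bear the larger share: $5 per ticket.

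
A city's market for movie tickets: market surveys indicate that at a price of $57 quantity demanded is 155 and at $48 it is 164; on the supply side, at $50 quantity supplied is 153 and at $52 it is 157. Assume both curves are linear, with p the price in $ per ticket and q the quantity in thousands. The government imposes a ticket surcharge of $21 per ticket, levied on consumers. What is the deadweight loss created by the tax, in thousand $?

Deadweight loss = $147 thousand.

Demand slope: (164 − 155)/(48 − 57) = -1, so qd = 212 − p.
Supply slope: (157 − 153)/(52 − 50) = 2, so qs = 2p + 53.
Before the tax: set 212 − p = 2p + 53 → p* = $53, q* = 159.
With the tax collected from consumers, demand (in seller-price terms) shifts: qd = 212 − (p + 21).
Solving gives q = 145 with consumers paying $67 and sellers receiving $46 (the $21 wedge).
Quantity falls by |ΔQ| = |159 − 145| = 14.
DWL = ½ · t · |ΔQ| = ½ · 21 · 14 = $147.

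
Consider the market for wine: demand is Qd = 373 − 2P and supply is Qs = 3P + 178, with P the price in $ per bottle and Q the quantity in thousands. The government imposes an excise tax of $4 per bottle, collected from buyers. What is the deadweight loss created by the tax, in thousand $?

Deadweight loss = $9.6 thousand.

Without the tax, 373 − 2P = 3P + 178 gives 5P = 195, so P* = $39 and Q* = 295.
With the tax collected from buyers, demand (in seller-price terms) shifts: Qd = 373 − 2(P + 4).
Solving gives Q = 290.2 with buyers paying $41.4 and producers receiving $37.4 (the $4 wedge).
Quantity falls by |ΔQ| = |295 − 290.2| = 4.8.
DWL = ½ · t · |ΔQ| = ½ · 4 · 4.8 = $9.6.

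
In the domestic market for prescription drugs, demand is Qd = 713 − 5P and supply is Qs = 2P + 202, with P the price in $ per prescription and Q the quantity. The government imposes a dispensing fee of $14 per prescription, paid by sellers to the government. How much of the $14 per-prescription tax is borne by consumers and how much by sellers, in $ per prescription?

Before the tax: set 713 − 5P = 2P + 202 → P* = $73, Q* = 348.
With the tax collected from sellers, supply shifts: Qs = 2(P − 14) + 202.
New equilibrium: consumers pay $77, sellers receive $63, Q = 328. (Wedge: Pb − Ps = 14.)
Burden on consumers: $4; on sellers: $10. (They sum to $14.)

Consumers bear $4 per prescription; sellers bear $10 per prescription.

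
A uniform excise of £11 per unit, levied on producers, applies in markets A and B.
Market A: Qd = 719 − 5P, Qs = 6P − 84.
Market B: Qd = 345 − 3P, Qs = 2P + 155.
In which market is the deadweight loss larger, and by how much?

Market A, by £92.4.

Market A: pre-tax P* = £73, Q* = 354; post-tax Q = 324; deadweight loss = £165.
Market B: pre-tax P* = £38, Q* = 231; post-tax Q = 217.8; deadweight loss = £72.6.
Difference: £165 vs £72.6 → market A is larger by £92.4.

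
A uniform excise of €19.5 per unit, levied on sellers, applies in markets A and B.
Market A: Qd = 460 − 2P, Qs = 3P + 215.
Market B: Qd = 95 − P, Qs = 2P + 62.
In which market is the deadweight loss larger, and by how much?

Market A, by €101.4.

Market A: pre-tax P* = €49, Q* = 362; post-tax Q = 338.6; deadweight loss = €228.15.
Market B: pre-tax P* = €11, Q* = 84; post-tax Q = 71; deadweight loss = €126.75.
Difference: €228.15 vs €126.75 → market A is larger by €101.4.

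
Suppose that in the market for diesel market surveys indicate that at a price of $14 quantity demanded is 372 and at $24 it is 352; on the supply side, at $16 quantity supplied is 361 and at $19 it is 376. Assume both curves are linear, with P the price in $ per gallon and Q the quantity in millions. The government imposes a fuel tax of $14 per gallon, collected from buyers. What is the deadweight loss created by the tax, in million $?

Demand slope: (352 − 372)/(24 − 14) = -2, so Qd = 400 − 2P.
Supply slope: (376 − 361)/(19 − 16) = 5, so Qs = 5P + 281.
Before the tax: set 400 − 2P = 5P + 281 → P* = $17, Q* = 366.
With the tax collected from buyers, demand (in seller-price terms) shifts: Qd = 400 − 2(P + 14).
New equilibrium: buyers pay $27, suppliers receive $13, Q = 346. (Wedge: Pb − Ps = 14.)
Quantity falls by |ΔQ| = |366 − 346| = 20.
DWL = ½ · t · |ΔQ| = ½ · 14 · 20 = $140.

Deadweight loss = $140 million.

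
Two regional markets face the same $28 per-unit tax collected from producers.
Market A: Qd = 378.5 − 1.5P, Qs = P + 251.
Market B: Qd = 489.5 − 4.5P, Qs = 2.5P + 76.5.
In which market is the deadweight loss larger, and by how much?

Market A: pre-tax P* = $51, Q* = 302; post-tax Q = 285.2; deadweight loss = $235.2.
Market B: pre-tax P* = $59, Q* = 224; post-tax Q = 179; deadweight loss = $630.
Difference: $235.2 vs $630 → market B is larger by $394.8.

Market B, by $394.8.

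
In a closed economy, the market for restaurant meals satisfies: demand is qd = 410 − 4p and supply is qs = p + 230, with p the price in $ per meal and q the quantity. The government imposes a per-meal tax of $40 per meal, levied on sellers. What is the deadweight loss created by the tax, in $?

Deadweight loss = $640.

Without the tax, 410 − 4p = p + 230 gives 5p = 180, so p* = $36 and q* = 266.
With the tax collected from sellers, supply shifts: qs = (p − 40) + 230.
Solving gives q = 234 with consumers paying $44 and sellers receiving $4 (the $40 wedge).
Quantity falls by |ΔQ| = |266 − 234| = 32.
DWL = ½ · t · |ΔQ| = ½ · 40 · 32 = $640.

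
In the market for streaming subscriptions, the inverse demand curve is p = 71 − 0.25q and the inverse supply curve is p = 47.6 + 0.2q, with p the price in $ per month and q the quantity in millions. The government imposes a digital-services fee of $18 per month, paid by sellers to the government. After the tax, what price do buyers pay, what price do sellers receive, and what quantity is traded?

Buyers pay $68; sellers receive $50; quantity = 12.

Rewrite in direct form: qd = 284 − 4p and qs = 5p − 238.
Before the tax: set 284 − 4p = 5p − 238 → p* = $58, q* = 52.
With the tax collected from sellers, supply shifts: qs = 5(p − 18) − 238.
Solving gives q = 12 with buyers paying $68 and sellers receiving $50 (the $18 wedge).
The less price-elastic side of the market bears the larger share of a per-unit tax.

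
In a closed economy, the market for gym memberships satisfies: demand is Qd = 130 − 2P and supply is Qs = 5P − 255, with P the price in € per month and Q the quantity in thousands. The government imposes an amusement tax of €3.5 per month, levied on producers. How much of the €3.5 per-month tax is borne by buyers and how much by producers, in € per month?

Before the tax: set 130 − 2P = 5P − 255 → P* = €55, Q* = 20.
With the tax collected from producers, supply shifts: Qs = 5(P − 3.5) − 255.
Solving gives Q = 15 with buyers paying €57.5 and producers receiving €54 (the €3.5 wedge).
Burden on buyers: €2.5; on producers: €1. (They sum to €3.5.)

Buyers bear €2.5 per month; producers bear €1 per month.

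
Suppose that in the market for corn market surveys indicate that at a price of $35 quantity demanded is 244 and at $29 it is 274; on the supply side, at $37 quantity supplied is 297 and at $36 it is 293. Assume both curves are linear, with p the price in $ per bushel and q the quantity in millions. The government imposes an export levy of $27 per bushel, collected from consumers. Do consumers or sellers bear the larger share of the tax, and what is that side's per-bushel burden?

Demand slope: (274 − 244)/(29 − 35) = -5, so qd = 419 − 5p.
Supply slope: (293 − 297)/(36 − 37) = 4, so qs = 4p + 149.
Before the tax: set 419 − 5p = 4p + 149 → p* = $30, q* = 269.
With the tax collected from consumers, demand (in seller-price terms) shifts: qd = 419 − 5(p + 27).
Solving gives q = 209 with consumers paying $42 and sellers receiving $15 (the $27 wedge).
Per-bushel burden: consumers $12, sellers $15.
Sellers take the larger share because supply is less price-elastic here (demand slope 5 vs supply slope 4).
The less price-elastic side of the market bears the larger share of a per-unit tax.

Sellers bear the larger share: $15 per bushel.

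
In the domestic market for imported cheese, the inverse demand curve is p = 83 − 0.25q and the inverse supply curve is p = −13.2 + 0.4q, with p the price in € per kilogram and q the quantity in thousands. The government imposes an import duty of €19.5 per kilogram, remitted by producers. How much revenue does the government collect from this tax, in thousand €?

Tax revenue = €2301 thousand.

Inverting to q(p) form: qd = 332 − 4p; qs = 2.5p + 33.
Before the tax: set 332 − 4p = 2.5p + 33 → p* = €46, q* = 148.
With the tax collected from producers, supply shifts: qs = 2.5(p − 19.5) + 33.
New equilibrium: buyers pay €53.5, producers receive €34, q = 118. (Wedge: pb − ps = 19.5.)
Revenue = t · Q = 19.5 · 118 = €2301.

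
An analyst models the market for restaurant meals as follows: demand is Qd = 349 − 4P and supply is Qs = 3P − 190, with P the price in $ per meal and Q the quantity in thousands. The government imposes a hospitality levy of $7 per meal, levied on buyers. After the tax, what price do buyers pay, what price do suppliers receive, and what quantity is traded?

Buyers pay $80; suppliers receive $73; quantity = 29.

Before the tax: set 349 − 4P = 3P − 190 → P* = $77, Q* = 41.
With the tax collected from buyers, demand (in seller-price terms) shifts: Qd = 349 − 4(P + 7).
New equilibrium: buyers pay $80, suppliers receive $73, Q = 29. (Wedge: Pb − Ps = 7.)
The less price-elastic side of the market bears the larger share of a per-unit tax.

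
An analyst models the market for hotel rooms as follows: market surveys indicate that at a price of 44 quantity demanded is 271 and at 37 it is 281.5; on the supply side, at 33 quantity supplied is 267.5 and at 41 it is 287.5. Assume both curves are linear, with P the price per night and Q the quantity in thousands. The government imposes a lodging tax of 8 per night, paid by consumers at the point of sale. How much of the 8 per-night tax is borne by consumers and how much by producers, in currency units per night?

Consumers bear 5 per night; producers bear 3 per night.

Demand slope: (281.5 − 271)/(37 − 44) = -1.5, so Qd = 337 − 1.5P.
Supply slope: (287.5 − 267.5)/(41 − 33) = 2.5, so Qs = 2.5P + 185.
Before the tax: set 337 − 1.5P = 2.5P + 185 → P* = 38, Q* = 280.
With the tax collected from consumers, demand (in seller-price terms) shifts: Qd = 337 − 1.5(P + 8).
New equilibrium: consumers pay 43, producers receive 35, Q = 272.5. (Wedge: Pb − Ps = 8.)
Burden on consumers: 5; on producers: 3. (They sum to 8.)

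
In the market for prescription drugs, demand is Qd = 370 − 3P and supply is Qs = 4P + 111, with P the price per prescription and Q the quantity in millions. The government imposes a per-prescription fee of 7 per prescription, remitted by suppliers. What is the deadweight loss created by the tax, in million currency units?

Deadweight loss = 42 million.

Without the tax, 370 − 3P = 4P + 111 gives 7P = 259, so P* = 37 and Q* = 259.
With the tax collected from suppliers, supply shifts: Qs = 4(P − 7) + 111.
New equilibrium: consumers pay 41, suppliers receive 34, Q = 247. (Wedge: Pb − Ps = 7.)
Quantity falls by |ΔQ| = |259 − 247| = 12.
DWL = ½ · t · |ΔQ| = ½ · 7 · 12 = 42.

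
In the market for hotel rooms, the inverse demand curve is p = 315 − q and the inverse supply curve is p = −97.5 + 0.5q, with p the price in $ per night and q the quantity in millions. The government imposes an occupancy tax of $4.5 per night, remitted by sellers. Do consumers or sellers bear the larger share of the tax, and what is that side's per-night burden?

Rewrite in direct form: qd = 315 − p and qs = 2p + 195.
Before the tax: set 315 − p = 2p + 195 → p* = $40, q* = 275.
With the tax collected from sellers, supply shifts: qs = 2(p − 4.5) + 195.
Solving gives q = 272 with consumers paying $43 and sellers receiving $38.5 (the $4.5 wedge).
Per-night burden: consumers $3, sellers $1.5.
Consumers take the larger share because demand is less price-elastic here (demand slope 1 vs supply slope 2).
The less price-elastic side of the market bears the larger share of a per-unit tax.

Consumers bear the larger share: $3 per night.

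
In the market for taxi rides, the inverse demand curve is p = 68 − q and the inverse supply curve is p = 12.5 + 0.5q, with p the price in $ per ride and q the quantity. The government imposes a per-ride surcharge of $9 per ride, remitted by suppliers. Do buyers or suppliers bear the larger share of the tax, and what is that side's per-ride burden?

Buyers bear the larger share: $6 per ride.

Inverting to q(p) form: qd = 68 − p; qs = 2p − 25.
Before the tax: set 68 − p = 2p − 25 → p* = $31, q* = 37.
With the tax collected from suppliers, supply shifts: qs = 2(p − 9) − 25.
New equilibrium: buyers pay $37, suppliers receive $28, q = 31. (Wedge: pb − ps = 9.)
Per-ride burden: buyers $6, suppliers $3.
Buyers take the larger share because demand is less price-elastic here (demand slope 1 vs supply slope 2).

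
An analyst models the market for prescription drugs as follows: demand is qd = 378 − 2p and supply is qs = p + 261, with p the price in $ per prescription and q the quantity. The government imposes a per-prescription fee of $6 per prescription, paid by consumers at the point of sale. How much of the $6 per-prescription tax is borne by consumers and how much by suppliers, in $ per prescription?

Consumers bear $2 per prescription; suppliers bear $4 per prescription.

Before the tax: set 378 − 2p = p + 261 → p* = $39, q* = 300.
With the tax collected from consumers, demand (in seller-price terms) shifts: qd = 378 − 2(p + 6).
Solving gives q = 296 with consumers paying $41 and suppliers receiving $35 (the $6 wedge).
Burden on consumers: $2; on suppliers: $4. (They sum to $6.)
The less price-elastic side of the market bears the larger share of a per-unit tax.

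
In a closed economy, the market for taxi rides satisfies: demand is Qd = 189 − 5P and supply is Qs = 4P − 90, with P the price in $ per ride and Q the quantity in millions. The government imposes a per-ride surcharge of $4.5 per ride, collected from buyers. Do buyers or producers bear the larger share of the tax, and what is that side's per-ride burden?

Producers bear the larger share: $2.5 per ride.

Without the tax, 189 − 5P = 4P − 90 gives 9P = 279, so P* = $31 and Q* = 34.
With the tax collected from buyers, demand (in seller-price terms) shifts: Qd = 189 − 5(P + 4.5).
Solving gives Q = 24 with buyers paying $33 and producers receiving $28.5 (the $4.5 wedge).
Per-ride burden: buyers $2, producers $2.5.
Producers take the larger share because supply is less price-elastic here (demand slope 5 vs supply slope 4).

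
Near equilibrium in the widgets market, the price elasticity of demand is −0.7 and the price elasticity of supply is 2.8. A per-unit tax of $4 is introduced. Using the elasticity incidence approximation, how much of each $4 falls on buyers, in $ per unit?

Incidence ratio: buyers' share ≈ εs / (εs + |εd|) = 2.8 / (2.8 + 0.7) = 0.8.
So buyers bear ≈ 0.8 × $4 = $3.2; producers bear $0.8.

Buyers bear ≈ $3.2 per unit.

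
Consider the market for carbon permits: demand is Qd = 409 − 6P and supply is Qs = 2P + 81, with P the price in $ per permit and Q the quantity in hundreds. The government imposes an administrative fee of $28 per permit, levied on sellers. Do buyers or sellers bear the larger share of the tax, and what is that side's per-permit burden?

Sellers bear the larger share: $21 per permit.

Before the tax: set 409 − 6P = 2P + 81 → P* = $41, Q* = 163.
With the tax collected from sellers, supply shifts: Qs = 2(P − 28) + 81.
New equilibrium: buyers pay $48, sellers receive $20, Q = 121. (Wedge: Pb − Ps = 28.)
Per-permit burden: buyers $7, sellers $21.
Sellers take the larger share because supply is less price-elastic here (demand slope 6 vs supply slope 2).
The less price-elastic side of the market bears the larger share of a per-unit tax.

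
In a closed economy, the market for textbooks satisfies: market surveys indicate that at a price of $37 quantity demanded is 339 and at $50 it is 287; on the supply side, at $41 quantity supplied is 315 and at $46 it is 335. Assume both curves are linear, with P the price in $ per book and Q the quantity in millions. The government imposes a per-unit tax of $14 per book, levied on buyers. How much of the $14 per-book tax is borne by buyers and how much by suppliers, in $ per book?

Buyers bear $7 per book; suppliers bear $7 per book.

Demand slope: (287 − 339)/(50 − 37) = -4, so Qd = 487 − 4P.
Supply slope: (335 − 315)/(46 − 41) = 4, so Qs = 4P + 151.
Before the tax: set 487 − 4P = 4P + 151 → P* = $42, Q* = 319.
With the tax collected from buyers, demand (in seller-price terms) shifts: Qd = 487 − 4(P + 14).
Solving gives Q = 291 with buyers paying $49 and suppliers receiving $35 (the $14 wedge).
Burden on buyers: $7; on suppliers: $7. (They sum to $14.)
The less price-elastic side of the market bears the larger share of a per-unit tax.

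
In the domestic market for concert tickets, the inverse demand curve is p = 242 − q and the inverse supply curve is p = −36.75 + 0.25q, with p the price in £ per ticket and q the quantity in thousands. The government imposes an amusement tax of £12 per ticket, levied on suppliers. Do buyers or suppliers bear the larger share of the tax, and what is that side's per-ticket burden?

Buyers bear the larger share: £9.6 per ticket.

Rewrite in direct form: qd = 242 − p and qs = 4p + 147.
Without the tax, 242 − p = 4p + 147 gives 5p = 95, so p* = £19 and q* = 223.
With the tax collected from suppliers, supply shifts: qs = 4(p − 12) + 147.
New equilibrium: buyers pay £28.6, suppliers receive £16.6, q = 213.4. (Wedge: pb − ps = 12.)
Per-ticket burden: buyers £9.6, suppliers £2.4.
Buyers take the larger share because demand is less price-elastic here (demand slope 1 vs supply slope 4).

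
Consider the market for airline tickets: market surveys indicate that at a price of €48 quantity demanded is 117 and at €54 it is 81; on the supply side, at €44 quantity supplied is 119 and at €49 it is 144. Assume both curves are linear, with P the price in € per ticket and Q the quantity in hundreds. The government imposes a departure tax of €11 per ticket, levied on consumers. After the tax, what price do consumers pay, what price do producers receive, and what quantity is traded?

Demand slope: (81 − 117)/(54 − 48) = -6, so Qd = 405 − 6P.
Supply slope: (144 − 119)/(49 − 44) = 5, so Qs = 5P − 101.
Before the tax: set 405 − 6P = 5P − 101 → P* = €46, Q* = 129.
With the tax collected from consumers, demand (in seller-price terms) shifts: Qd = 405 − 6(P + 11).
Solving gives Q = 99 with consumers paying €51 and producers receiving €40 (the €11 wedge).

Consumers pay €51; producers receive €40; quantity = 99.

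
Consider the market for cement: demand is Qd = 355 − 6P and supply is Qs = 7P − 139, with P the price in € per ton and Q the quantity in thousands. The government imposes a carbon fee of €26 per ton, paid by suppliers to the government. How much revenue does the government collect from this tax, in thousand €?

Before the tax: set 355 − 6P = 7P − 139 → P* = €38, Q* = 127.
With the tax collected from suppliers, supply shifts: Qs = 7(P − 26) − 139.
New equilibrium: buyers pay €52, suppliers receive €26, Q = 43. (Wedge: Pb − Ps = 26.)
Revenue = t · Q = 26 · 43 = €1118.

Tax revenue = €1118 thousand.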